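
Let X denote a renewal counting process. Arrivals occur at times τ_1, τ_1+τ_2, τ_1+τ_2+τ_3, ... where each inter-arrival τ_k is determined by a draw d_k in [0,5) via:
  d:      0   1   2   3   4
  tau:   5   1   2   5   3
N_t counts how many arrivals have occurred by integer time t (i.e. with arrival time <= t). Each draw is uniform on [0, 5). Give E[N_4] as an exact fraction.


Inter-arrival values over d=0..4: [5, 1, 2, 5, 3]
Each d has probability 1/5, so the pmf of τ is: f(1) = 1/5, f(2) = 1/5, f(3) = 1/5, f(5) = 2/5
Renewal equation for m(n) = E[N_n]: condition on τ_1 = k (if k <= n, one arrival plus a fresh copy on the remaining n−k steps): m(n) = F(n) + Σ_{k<=n} f(k)·m(n−k), where F(n) = P(τ <= n) and m(0) = 0
m(1) = F(1) = 1/5
m(2) = F(2) + f(1)·m(1) = 2/5 + 1/5·1/5 = 11/25
m(3) = F(3) + f(1)·m(2) + f(2)·m(1) = 3/5 + 1/5·11/25 + 1/5·1/5 = 91/125
m(4) = F(4) + f(1)·m(3) + f(2)·m(2) + f(3)·m(1) = 3/5 + 1/5·91/125 + 1/5·11/25 + 1/5·1/5 = 546/625
E[N_4] = m(4) = 546/625

546/625


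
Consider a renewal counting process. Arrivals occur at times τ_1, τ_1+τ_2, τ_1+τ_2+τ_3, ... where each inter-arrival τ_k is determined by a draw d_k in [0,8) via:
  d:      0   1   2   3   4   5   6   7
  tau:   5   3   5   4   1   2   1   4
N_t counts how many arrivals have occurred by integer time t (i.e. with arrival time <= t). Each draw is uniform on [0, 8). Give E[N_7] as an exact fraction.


32921/16384

Inter-arrival values over d=0..7: [5, 3, 5, 4, 1, 2, 1, 4]
Each d has probability 1/8, so the pmf of τ is: f(1) = 1/4, f(2) = 1/8, f(3) = 1/8, f(4) = 1/4, f(5) = 1/4
Renewal equation for m(n) = E[N_n]: condition on τ_1 = k (if k <= n, one arrival plus a fresh copy on the remaining n−k steps): m(n) = F(n) + Σ_{k<=n} f(k)·m(n−k), where F(n) = P(τ <= n) and m(0) = 0
m(1) = F(1) = 1/4
m(2) = F(2) + f(1)·m(1) = 3/8 + 1/4·1/4 = 7/16
m(3) = F(3) + f(1)·m(2) + f(2)·m(1) = 1/2 + 1/4·7/16 + 1/8·1/4 = 41/64
m(4) = F(4) + f(1)·m(3) + f(2)·m(2) + f(3)·m(1) = 3/4 + 1/4·41/64 + 1/8·7/16 + 1/8·1/4 = 255/256
m(5) = F(5) + f(1)·m(4) + f(2)·m(3) + f(3)·m(2) + f(4)·m(1) = 1 + 1/4·255/256 + 1/8·41/64 + 1/8·7/16 + 1/4·1/4 = 1481/1024
m(6) = F(6) + f(1)·m(5) + f(2)·m(4) + f(3)·m(3) + f(4)·m(2) + f(5)·m(1) = 1 + 1/4·1481/1024 + 1/8·255/256 + 1/8·41/64 + 1/4·7/16 + 1/4·1/4 = 7119/4096
m(7) = F(7) + f(1)·m(6) + f(2)·m(5) + f(3)·m(4) + f(4)·m(3) + f(5)·m(2) = 1 + 1/4·7119/4096 + 1/8·1481/1024 + 1/8·255/256 + 1/4·41/64 + 1/4·7/16 = 32921/16384
E[N_7] = m(7) = 32921/16384


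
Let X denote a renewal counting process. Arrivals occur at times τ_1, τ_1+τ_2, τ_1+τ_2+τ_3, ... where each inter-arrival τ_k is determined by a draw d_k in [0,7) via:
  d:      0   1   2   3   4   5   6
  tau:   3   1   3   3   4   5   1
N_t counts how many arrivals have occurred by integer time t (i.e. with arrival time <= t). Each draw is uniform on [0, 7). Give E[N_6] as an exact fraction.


221866/117649

Inter-arrival values over d=0..6: [3, 1, 3, 3, 4, 5, 1]
Each d has probability 1/7, so the pmf of τ is: f(1) = 2/7, f(3) = 3/7, f(4) = 1/7, f(5) = 1/7
Renewal equation for m(n) = E[N_n]: condition on τ_1 = k (if k <= n, one arrival plus a fresh copy on the remaining n−k steps): m(n) = F(n) + Σ_{k<=n} f(k)·m(n−k), where F(n) = P(τ <= n) and m(0) = 0
m(1) = F(1) = 2/7
m(2) = F(2) + f(1)·m(1) = 2/7 + 2/7·2/7 = 18/49
m(3) = F(3) + f(1)·m(2) = 5/7 + 2/7·18/49 = 281/343
m(4) = F(4) + f(1)·m(3) + f(3)·m(1) = 6/7 + 2/7·281/343 + 3/7·2/7 = 2914/2401
m(5) = F(5) + f(1)·m(4) + f(3)·m(2) + f(4)·m(1) = 1 + 2/7·2914/2401 + 3/7·18/49 + 1/7·2/7 = 25967/16807
m(6) = F(6) + f(1)·m(5) + f(3)·m(3) + f(4)·m(2) + f(5)·m(1) = 1 + 2/7·25967/16807 + 3/7·281/343 + 1/7·18/49 + 1/7·2/7 = 221866/117649
E[N_6] = m(6) = 221866/117649


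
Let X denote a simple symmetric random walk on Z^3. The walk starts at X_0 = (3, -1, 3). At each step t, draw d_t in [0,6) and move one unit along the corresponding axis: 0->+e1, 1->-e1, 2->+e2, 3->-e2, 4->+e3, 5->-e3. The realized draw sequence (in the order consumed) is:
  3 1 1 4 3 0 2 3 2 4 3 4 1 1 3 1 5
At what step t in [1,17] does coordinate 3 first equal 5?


t=0: X=(3, -1, 3), d=3 → -e2, X_1=(3, -2, 3)
t=1: X=(3, -2, 3), d=1 → -e1, X_2=(2, -2, 3)
t=2: X=(2, -2, 3), d=1 → -e1, X_3=(1, -2, 3)
t=3: X=(1, -2, 3), d=4 → +e3, X_4=(1, -2, 4)
t=4: X=(1, -2, 4), d=3 → -e2, X_5=(1, -3, 4)
t=5: X=(1, -3, 4), d=0 → +e1, X_6=(2, -3, 4)
t=6: X=(2, -3, 4), d=2 → +e2, X_7=(2, -2, 4)
t=7: X=(2, -2, 4), d=3 → -e2, X_8=(2, -3, 4)
t=8: X=(2, -3, 4), d=2 → +e2, X_9=(2, -2, 4)
t=9: X=(2, -2, 4), d=4 → +e3, X_10=(2, -2, 5)
t=10: X=(2, -2, 5), d=3 → -e2, X_11=(2, -3, 5)
t=11: X=(2, -3, 5), d=4 → +e3, X_12=(2, -3, 6)
t=12: X=(2, -3, 6), d=1 → -e1, X_13=(1, -3, 6)
t=13: X=(1, -3, 6), d=1 → -e1, X_14=(0, -3, 6)
t=14: X=(0, -3, 6), d=3 → -e2, X_15=(0, -4, 6)
t=15: X=(0, -4, 6), d=1 → -e1, X_16=(-1, -4, 6)
t=16: X=(-1, -4, 6), d=5 → -e3, X_17=(-1, -4, 5)

10


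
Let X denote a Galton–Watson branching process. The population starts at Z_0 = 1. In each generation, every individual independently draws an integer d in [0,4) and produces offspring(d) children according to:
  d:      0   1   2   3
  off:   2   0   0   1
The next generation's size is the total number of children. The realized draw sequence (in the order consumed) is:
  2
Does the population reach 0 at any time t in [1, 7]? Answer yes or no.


yes

gen 0: Z_0=1, draws=[2], offspring=[0], Z_1=0
gen 1: Z_1=0, draws=[], offspring=[], Z_2=0
gen 2: Z_2=0, draws=[], offspring=[], Z_3=0
gen 3: Z_3=0, draws=[], offspring=[], Z_4=0
gen 4: Z_4=0, draws=[], offspring=[], Z_5=0
gen 5: Z_5=0, draws=[], offspring=[], Z_6=0
gen 6: Z_6=0, draws=[], offspring=[], Z_7=0


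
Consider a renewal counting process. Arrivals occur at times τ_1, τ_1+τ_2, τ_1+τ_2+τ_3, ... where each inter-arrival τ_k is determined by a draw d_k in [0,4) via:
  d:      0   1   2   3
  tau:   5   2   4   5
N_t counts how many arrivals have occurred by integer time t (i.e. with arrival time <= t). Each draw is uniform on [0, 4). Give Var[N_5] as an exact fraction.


Inter-arrival values over d=0..3: [5, 2, 4, 5]
Each d has probability 1/4, so the pmf of τ is: f(2) = 1/4, f(4) = 1/4, f(5) = 1/2
Let p_n(j) = P(N_n = j), with p_0 = [1]. Condition on τ_1: p_n(0) = P(τ > n), and for j >= 1, p_n(j) = Σ_{k<=n} f(k)·p_{n−k}(j−1)
p_1 = [1]  (j = 0)
p_2 = [3/4, 1/4]  (j = 0..1)
p_3 = [3/4, 1/4]  (j = 0..1)
p_4 = [1/2, 7/16, 1/16]  (j = 0..2)
p_5 = [0, 15/16, 1/16]  (j = 0..2)
E[N_5] = Σ j·p_5(j) = 17/16;  E[N_5²] = Σ j²·p_5(j) = 19/16
Var[N_5] = 19/16 − (17/16)² = 15/256

15/256


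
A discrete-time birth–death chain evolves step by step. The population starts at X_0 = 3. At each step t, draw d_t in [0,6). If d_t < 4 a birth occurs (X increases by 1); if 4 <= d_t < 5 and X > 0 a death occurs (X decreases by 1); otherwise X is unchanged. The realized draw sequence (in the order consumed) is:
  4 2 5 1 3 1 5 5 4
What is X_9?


t=0: X=3, d=4 → death, X_1=2
t=1: X=2, d=2 → birth, X_2=3
t=2: X=3, d=5 → hold, X_3=3
t=3: X=3, d=1 → birth, X_4=4
t=4: X=4, d=3 → birth, X_5=5
t=5: X=5, d=1 → birth, X_6=6
t=6: X=6, d=5 → hold, X_7=6
t=7: X=6, d=5 → hold, X_8=6
t=8: X=6, d=4 → death, X_9=5

5


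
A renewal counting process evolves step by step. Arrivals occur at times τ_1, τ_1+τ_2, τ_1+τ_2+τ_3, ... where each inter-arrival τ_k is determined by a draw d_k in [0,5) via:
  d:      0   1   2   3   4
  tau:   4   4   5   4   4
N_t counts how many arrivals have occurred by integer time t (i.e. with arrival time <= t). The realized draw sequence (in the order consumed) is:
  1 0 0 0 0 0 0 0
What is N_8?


draw d_1=1: τ_1=4, arrival time A_1=4
draw d_2=0: τ_2=4, arrival time A_2=8
draw d_3=0: τ_3=4, arrival time A_3=12
draw d_4=0: τ_4=4, arrival time A_4=16
draw d_5=0: τ_5=4, arrival time A_5=20
draw d_6=0: τ_6=4, arrival time A_6=24
draw d_7=0: τ_7=4, arrival time A_7=28
draw d_8=0: τ_8=4, arrival time A_8=32
N_t over t=0..8: 0:0 1:0 2:0 3:0 4:1 5:1 6:1 7:1 8:2

2


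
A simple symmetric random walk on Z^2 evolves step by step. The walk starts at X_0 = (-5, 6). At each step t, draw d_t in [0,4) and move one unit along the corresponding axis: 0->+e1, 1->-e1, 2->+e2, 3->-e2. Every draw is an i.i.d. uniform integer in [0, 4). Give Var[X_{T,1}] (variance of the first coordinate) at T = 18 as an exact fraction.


9

Outcome values over d=0..3: [1, -1, 0, 0]
Σy = 0, Σy² = 2, M = 4
μ = 0/4 = 0,  σ² = 2/4 − (0)² = 1/2
Independent increments: Var[X_18] = 18·σ² = 18·(1/2) = 9


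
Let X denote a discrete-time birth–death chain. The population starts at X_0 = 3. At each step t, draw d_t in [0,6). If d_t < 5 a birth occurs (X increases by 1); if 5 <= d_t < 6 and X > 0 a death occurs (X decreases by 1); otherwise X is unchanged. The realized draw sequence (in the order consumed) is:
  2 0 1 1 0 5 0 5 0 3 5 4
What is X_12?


9

t=0: X=3, d=2 → birth, X_1=4
t=1: X=4, d=0 → birth, X_2=5
t=2: X=5, d=1 → birth, X_3=6
t=3: X=6, d=1 → birth, X_4=7
t=4: X=7, d=0 → birth, X_5=8
t=5: X=8, d=5 → death, X_6=7
t=6: X=7, d=0 → birth, X_7=8
t=7: X=8, d=5 → death, X_8=7
t=8: X=7, d=0 → birth, X_9=8
t=9: X=8, d=3 → birth, X_10=9
t=10: X=9, d=5 → death, X_11=8
t=11: X=8, d=4 → birth, X_12=9


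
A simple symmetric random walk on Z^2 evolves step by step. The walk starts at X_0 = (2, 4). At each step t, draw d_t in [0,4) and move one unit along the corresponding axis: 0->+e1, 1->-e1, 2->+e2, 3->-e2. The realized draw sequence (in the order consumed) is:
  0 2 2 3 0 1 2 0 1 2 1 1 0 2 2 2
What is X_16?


t=0: X=(2, 4), d=0 → +e1, X_1=(3, 4)
t=1: X=(3, 4), d=2 → +e2, X_2=(3, 5)
t=2: X=(3, 5), d=2 → +e2, X_3=(3, 6)
t=3: X=(3, 6), d=3 → -e2, X_4=(3, 5)
t=4: X=(3, 5), d=0 → +e1, X_5=(4, 5)
t=5: X=(4, 5), d=1 → -e1, X_6=(3, 5)
t=6: X=(3, 5), d=2 → +e2, X_7=(3, 6)
t=7: X=(3, 6), d=0 → +e1, X_8=(4, 6)
t=8: X=(4, 6), d=1 → -e1, X_9=(3, 6)
t=9: X=(3, 6), d=2 → +e2, X_10=(3, 7)
t=10: X=(3, 7), d=1 → -e1, X_11=(2, 7)
t=11: X=(2, 7), d=1 → -e1, X_12=(1, 7)
t=12: X=(1, 7), d=0 → +e1, X_13=(2, 7)
t=13: X=(2, 7), d=2 → +e2, X_14=(2, 8)
t=14: X=(2, 8), d=2 → +e2, X_15=(2, 9)
t=15: X=(2, 9), d=2 → +e2, X_16=(2, 10)

(2, 10)


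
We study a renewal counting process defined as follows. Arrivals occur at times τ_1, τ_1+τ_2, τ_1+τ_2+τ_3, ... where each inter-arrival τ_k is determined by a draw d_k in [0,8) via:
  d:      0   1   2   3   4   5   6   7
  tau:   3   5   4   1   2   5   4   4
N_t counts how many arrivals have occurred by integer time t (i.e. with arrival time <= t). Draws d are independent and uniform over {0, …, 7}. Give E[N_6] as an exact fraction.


378865/262144

Inter-arrival values over d=0..7: [3, 5, 4, 1, 2, 5, 4, 4]
Each d has probability 1/8, so the pmf of τ is: f(1) = 1/8, f(2) = 1/8, f(3) = 1/8, f(4) = 3/8, f(5) = 1/4
Renewal equation for m(n) = E[N_n]: condition on τ_1 = k (if k <= n, one arrival plus a fresh copy on the remaining n−k steps): m(n) = F(n) + Σ_{k<=n} f(k)·m(n−k), where F(n) = P(τ <= n) and m(0) = 0
m(1) = F(1) = 1/8
m(2) = F(2) + f(1)·m(1) = 1/4 + 1/8·1/8 = 17/64
m(3) = F(3) + f(1)·m(2) + f(2)·m(1) = 3/8 + 1/8·17/64 + 1/8·1/8 = 217/512
m(4) = F(4) + f(1)·m(3) + f(2)·m(2) + f(3)·m(1) = 3/4 + 1/8·217/512 + 1/8·17/64 + 1/8·1/8 = 3489/4096
m(5) = F(5) + f(1)·m(4) + f(2)·m(3) + f(3)·m(2) + f(4)·m(1) = 1 + 1/8·3489/4096 + 1/8·217/512 + 1/8·17/64 + 3/8·1/8 = 40617/32768
m(6) = F(6) + f(1)·m(5) + f(2)·m(4) + f(3)·m(3) + f(4)·m(2) + f(5)·m(1) = 1 + 1/8·40617/32768 + 1/8·3489/4096 + 1/8·217/512 + 3/8·17/64 + 1/4·1/8 = 378865/262144
E[N_6] = m(6) = 378865/262144


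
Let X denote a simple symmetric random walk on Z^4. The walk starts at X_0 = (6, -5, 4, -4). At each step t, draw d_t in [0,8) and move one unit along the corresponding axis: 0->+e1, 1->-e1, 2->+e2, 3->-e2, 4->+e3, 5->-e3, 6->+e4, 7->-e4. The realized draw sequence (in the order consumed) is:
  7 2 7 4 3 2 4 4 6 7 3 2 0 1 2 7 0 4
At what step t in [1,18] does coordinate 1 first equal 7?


t=0: X=(6, -5, 4, -4), d=7 → -e4, X_1=(6, -5, 4, -5)
t=1: X=(6, -5, 4, -5), d=2 → +e2, X_2=(6, -4, 4, -5)
t=2: X=(6, -4, 4, -5), d=7 → -e4, X_3=(6, -4, 4, -6)
t=3: X=(6, -4, 4, -6), d=4 → +e3, X_4=(6, -4, 5, -6)
t=4: X=(6, -4, 5, -6), d=3 → -e2, X_5=(6, -5, 5, -6)
t=5: X=(6, -5, 5, -6), d=2 → +e2, X_6=(6, -4, 5, -6)
t=6: X=(6, -4, 5, -6), d=4 → +e3, X_7=(6, -4, 6, -6)
t=7: X=(6, -4, 6, -6), d=4 → +e3, X_8=(6, -4, 7, -6)
t=8: X=(6, -4, 7, -6), d=6 → +e4, X_9=(6, -4, 7, -5)
t=9: X=(6, -4, 7, -5), d=7 → -e4, X_10=(6, -4, 7, -6)
t=10: X=(6, -4, 7, -6), d=3 → -e2, X_11=(6, -5, 7, -6)
t=11: X=(6, -5, 7, -6), d=2 → +e2, X_12=(6, -4, 7, -6)
t=12: X=(6, -4, 7, -6), d=0 → +e1, X_13=(7, -4, 7, -6)
t=13: X=(7, -4, 7, -6), d=1 → -e1, X_14=(6, -4, 7, -6)
t=14: X=(6, -4, 7, -6), d=2 → +e2, X_15=(6, -3, 7, -6)
t=15: X=(6, -3, 7, -6), d=7 → -e4, X_16=(6, -3, 7, -7)
t=16: X=(6, -3, 7, -7), d=0 → +e1, X_17=(7, -3, 7, -7)
t=17: X=(7, -3, 7, -7), d=4 → +e3, X_18=(7, -3, 8, -7)

13


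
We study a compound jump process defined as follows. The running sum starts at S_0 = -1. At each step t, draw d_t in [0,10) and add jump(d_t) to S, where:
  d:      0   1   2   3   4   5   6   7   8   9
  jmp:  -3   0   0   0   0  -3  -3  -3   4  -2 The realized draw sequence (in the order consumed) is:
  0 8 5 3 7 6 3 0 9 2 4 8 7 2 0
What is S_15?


t=0: S=-1, d=0, jump=-3, S_1=-4
t=1: S=-4, d=8, jump=4, S_2=0
t=2: S=0, d=5, jump=-3, S_3=-3
t=3: S=-3, d=3, jump=0, S_4=-3
t=4: S=-3, d=7, jump=-3, S_5=-6
t=5: S=-6, d=6, jump=-3, S_6=-9
t=6: S=-9, d=3, jump=0, S_7=-9
t=7: S=-9, d=0, jump=-3, S_8=-12
t=8: S=-12, d=9, jump=-2, S_9=-14
t=9: S=-14, d=2, jump=0, S_10=-14
t=10: S=-14, d=4, jump=0, S_11=-14
t=11: S=-14, d=8, jump=4, S_12=-10
t=12: S=-10, d=7, jump=-3, S_13=-13
t=13: S=-13, d=2, jump=0, S_14=-13
t=14: S=-13, d=0, jump=-3, S_15=-16

-16


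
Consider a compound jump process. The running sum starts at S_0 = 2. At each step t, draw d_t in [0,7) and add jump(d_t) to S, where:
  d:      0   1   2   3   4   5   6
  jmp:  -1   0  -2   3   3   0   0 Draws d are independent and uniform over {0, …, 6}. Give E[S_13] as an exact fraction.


53/7

Outcome values over d=0..6: [-1, 0, -2, 3, 3, 0, 0]
Σy = 3, Σy² = 23, M = 7
μ = 3/7 = 3/7,  σ² = 23/7 − (3/7)² = 152/49
E[S_13] = 2 + 13·(3/7) = 53/7


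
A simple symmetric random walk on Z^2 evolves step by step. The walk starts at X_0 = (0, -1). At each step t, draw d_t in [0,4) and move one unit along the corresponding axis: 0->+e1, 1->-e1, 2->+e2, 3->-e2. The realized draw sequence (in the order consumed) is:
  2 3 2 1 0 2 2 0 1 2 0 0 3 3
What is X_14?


t=0: X=(0, -1), d=2 → +e2, X_1=(0, 0)
t=1: X=(0, 0), d=3 → -e2, X_2=(0, -1)
t=2: X=(0, -1), d=2 → +e2, X_3=(0, 0)
t=3: X=(0, 0), d=1 → -e1, X_4=(-1, 0)
t=4: X=(-1, 0), d=0 → +e1, X_5=(0, 0)
t=5: X=(0, 0), d=2 → +e2, X_6=(0, 1)
t=6: X=(0, 1), d=2 → +e2, X_7=(0, 2)
t=7: X=(0, 2), d=0 → +e1, X_8=(1, 2)
t=8: X=(1, 2), d=1 → -e1, X_9=(0, 2)
t=9: X=(0, 2), d=2 → +e2, X_10=(0, 3)
t=10: X=(0, 3), d=0 → +e1, X_11=(1, 3)
t=11: X=(1, 3), d=0 → +e1, X_12=(2, 3)
t=12: X=(2, 3), d=3 → -e2, X_13=(2, 2)
t=13: X=(2, 2), d=3 → -e2, X_14=(2, 1)

(2, 1)


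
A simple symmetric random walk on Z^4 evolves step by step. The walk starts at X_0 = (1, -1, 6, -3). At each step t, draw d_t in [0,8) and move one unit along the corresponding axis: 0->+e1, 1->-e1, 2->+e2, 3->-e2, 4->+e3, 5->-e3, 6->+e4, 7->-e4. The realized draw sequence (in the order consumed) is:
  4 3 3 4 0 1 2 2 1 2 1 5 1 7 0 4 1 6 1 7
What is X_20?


t=0: X=(1, -1, 6, -3), d=4 → +e3, X_1=(1, -1, 7, -3)
t=1: X=(1, -1, 7, -3), d=3 → -e2, X_2=(1, -2, 7, -3)
t=2: X=(1, -2, 7, -3), d=3 → -e2, X_3=(1, -3, 7, -3)
t=3: X=(1, -3, 7, -3), d=4 → +e3, X_4=(1, -3, 8, -3)
t=4: X=(1, -3, 8, -3), d=0 → +e1, X_5=(2, -3, 8, -3)
t=5: X=(2, -3, 8, -3), d=1 → -e1, X_6=(1, -3, 8, -3)
t=6: X=(1, -3, 8, -3), d=2 → +e2, X_7=(1, -2, 8, -3)
t=7: X=(1, -2, 8, -3), d=2 → +e2, X_8=(1, -1, 8, -3)
t=8: X=(1, -1, 8, -3), d=1 → -e1, X_9=(0, -1, 8, -3)
t=9: X=(0, -1, 8, -3), d=2 → +e2, X_10=(0, 0, 8, -3)
t=10: X=(0, 0, 8, -3), d=1 → -e1, X_11=(-1, 0, 8, -3)
t=11: X=(-1, 0, 8, -3), d=5 → -e3, X_12=(-1, 0, 7, -3)
t=12: X=(-1, 0, 7, -3), d=1 → -e1, X_13=(-2, 0, 7, -3)
t=13: X=(-2, 0, 7, -3), d=7 → -e4, X_14=(-2, 0, 7, -4)
t=14: X=(-2, 0, 7, -4), d=0 → +e1, X_15=(-1, 0, 7, -4)
t=15: X=(-1, 0, 7, -4), d=4 → +e3, X_16=(-1, 0, 8, -4)
t=16: X=(-1, 0, 8, -4), d=1 → -e1, X_17=(-2, 0, 8, -4)
t=17: X=(-2, 0, 8, -4), d=6 → +e4, X_18=(-2, 0, 8, -3)
t=18: X=(-2, 0, 8, -3), d=1 → -e1, X_19=(-3, 0, 8, -3)
t=19: X=(-3, 0, 8, -3), d=7 → -e4, X_20=(-3, 0, 8, -4)

(-3, 0, 8, -4)


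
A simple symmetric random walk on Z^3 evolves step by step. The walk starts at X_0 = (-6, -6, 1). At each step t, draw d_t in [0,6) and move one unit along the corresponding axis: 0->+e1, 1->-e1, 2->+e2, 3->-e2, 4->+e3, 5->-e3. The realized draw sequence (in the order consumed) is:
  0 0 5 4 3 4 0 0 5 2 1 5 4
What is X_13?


(-3, -6, 1)

t=0: X=(-6, -6, 1), d=0 → +e1, X_1=(-5, -6, 1)
t=1: X=(-5, -6, 1), d=0 → +e1, X_2=(-4, -6, 1)
t=2: X=(-4, -6, 1), d=5 → -e3, X_3=(-4, -6, 0)
t=3: X=(-4, -6, 0), d=4 → +e3, X_4=(-4, -6, 1)
t=4: X=(-4, -6, 1), d=3 → -e2, X_5=(-4, -7, 1)
t=5: X=(-4, -7, 1), d=4 → +e3, X_6=(-4, -7, 2)
t=6: X=(-4, -7, 2), d=0 → +e1, X_7=(-3, -7, 2)
t=7: X=(-3, -7, 2), d=0 → +e1, X_8=(-2, -7, 2)
t=8: X=(-2, -7, 2), d=5 → -e3, X_9=(-2, -7, 1)
t=9: X=(-2, -7, 1), d=2 → +e2, X_10=(-2, -6, 1)
t=10: X=(-2, -6, 1), d=1 → -e1, X_11=(-3, -6, 1)
t=11: X=(-3, -6, 1), d=5 → -e3, X_12=(-3, -6, 0)
t=12: X=(-3, -6, 0), d=4 → +e3, X_13=(-3, -6, 1)


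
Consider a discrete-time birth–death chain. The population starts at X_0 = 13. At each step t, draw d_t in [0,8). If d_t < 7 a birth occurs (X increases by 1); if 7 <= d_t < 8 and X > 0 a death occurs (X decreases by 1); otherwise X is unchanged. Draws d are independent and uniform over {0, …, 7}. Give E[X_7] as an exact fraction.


X can drop by at most 1 per step and X_0 = 13 > T = 7, so X_t >= 13 − t >= 6 > 0 for every t <= 7: the floor at 0 (the 'and X > 0' condition) never binds. Hence X_7 = X_0 + Σ_{t<7} Y_t with i.i.d. increments Y_t = y(d_t) ∈ {+1, −1, 0}.
Outcome values over d=0..7: [1, 1, 1, 1, 1, 1, 1, -1]
Σy = 6, Σy² = 8, M = 8
μ = 6/8 = 3/4,  σ² = 8/8 − (3/4)² = 7/16
E[X_7] = 13 + 7·(3/4) = 73/4

73/4


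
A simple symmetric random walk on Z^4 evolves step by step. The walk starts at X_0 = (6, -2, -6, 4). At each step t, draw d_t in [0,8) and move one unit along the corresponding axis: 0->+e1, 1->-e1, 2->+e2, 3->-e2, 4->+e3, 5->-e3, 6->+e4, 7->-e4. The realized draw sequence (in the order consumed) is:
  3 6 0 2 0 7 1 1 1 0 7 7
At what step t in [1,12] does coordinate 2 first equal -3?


1

t=0: X=(6, -2, -6, 4), d=3 → -e2, X_1=(6, -3, -6, 4)
t=1: X=(6, -3, -6, 4), d=6 → +e4, X_2=(6, -3, -6, 5)
t=2: X=(6, -3, -6, 5), d=0 → +e1, X_3=(7, -3, -6, 5)
t=3: X=(7, -3, -6, 5), d=2 → +e2, X_4=(7, -2, -6, 5)
t=4: X=(7, -2, -6, 5), d=0 → +e1, X_5=(8, -2, -6, 5)
t=5: X=(8, -2, -6, 5), d=7 → -e4, X_6=(8, -2, -6, 4)
t=6: X=(8, -2, -6, 4), d=1 → -e1, X_7=(7, -2, -6, 4)
t=7: X=(7, -2, -6, 4), d=1 → -e1, X_8=(6, -2, -6, 4)
t=8: X=(6, -2, -6, 4), d=1 → -e1, X_9=(5, -2, -6, 4)
t=9: X=(5, -2, -6, 4), d=0 → +e1, X_10=(6, -2, -6, 4)
t=10: X=(6, -2, -6, 4), d=7 → -e4, X_11=(6, -2, -6, 3)
t=11: X=(6, -2, -6, 3), d=7 → -e4, X_12=(6, -2, -6, 2)


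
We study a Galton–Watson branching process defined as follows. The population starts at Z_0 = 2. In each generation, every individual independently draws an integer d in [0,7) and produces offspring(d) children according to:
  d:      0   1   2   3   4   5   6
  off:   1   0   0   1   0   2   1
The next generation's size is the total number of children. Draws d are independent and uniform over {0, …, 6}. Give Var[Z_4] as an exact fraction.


Outcome values over d=0..6: [1, 0, 0, 1, 0, 2, 1]
Σy = 5, Σy² = 7, M = 7
μ = 5/7 = 5/7,  σ² = 7/7 − (5/7)² = 24/49
V_0 = 0, E_0 = 2
V_1 = 24/49·E_0 + (5/7)²·V_0 = 48/49;  E_1 = 10/7
V_2 = 24/49·E_1 + (5/7)²·V_1 = 2880/2401;  E_2 = 50/49
V_3 = 24/49·E_2 + (5/7)²·V_2 = 130800/117649;  E_3 = 250/343
V_4 = 24/49·E_3 + (5/7)²·V_3 = 5328000/5764801;  E_4 = 1250/2401

5328000/5764801


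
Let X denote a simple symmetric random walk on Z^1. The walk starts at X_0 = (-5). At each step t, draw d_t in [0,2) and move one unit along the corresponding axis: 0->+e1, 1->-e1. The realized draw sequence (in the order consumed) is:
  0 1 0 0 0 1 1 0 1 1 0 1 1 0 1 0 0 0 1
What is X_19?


(-4)

t=0: X=(-5), d=0 → +e1, X_1=(-4)
t=1: X=(-4), d=1 → -e1, X_2=(-5)
t=2: X=(-5), d=0 → +e1, X_3=(-4)
t=3: X=(-4), d=0 → +e1, X_4=(-3)
t=4: X=(-3), d=0 → +e1, X_5=(-2)
t=5: X=(-2), d=1 → -e1, X_6=(-3)
t=6: X=(-3), d=1 → -e1, X_7=(-4)
t=7: X=(-4), d=0 → +e1, X_8=(-3)
t=8: X=(-3), d=1 → -e1, X_9=(-4)
t=9: X=(-4), d=1 → -e1, X_10=(-5)
t=10: X=(-5), d=0 → +e1, X_11=(-4)
t=11: X=(-4), d=1 → -e1, X_12=(-5)
t=12: X=(-5), d=1 → -e1, X_13=(-6)
t=13: X=(-6), d=0 → +e1, X_14=(-5)
t=14: X=(-5), d=1 → -e1, X_15=(-6)
t=15: X=(-6), d=0 → +e1, X_16=(-5)
t=16: X=(-5), d=0 → +e1, X_17=(-4)
t=17: X=(-4), d=0 → +e1, X_18=(-3)
t=18: X=(-3), d=1 → -e1, X_19=(-4)


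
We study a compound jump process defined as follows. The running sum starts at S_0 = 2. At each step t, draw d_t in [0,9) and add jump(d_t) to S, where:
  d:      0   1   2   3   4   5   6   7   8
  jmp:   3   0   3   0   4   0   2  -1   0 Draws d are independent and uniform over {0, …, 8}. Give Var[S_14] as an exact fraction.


3220/81

Outcome values over d=0..8: [3, 0, 3, 0, 4, 0, 2, -1, 0]
Σy = 11, Σy² = 39, M = 9
μ = 11/9 = 11/9,  σ² = 39/9 − (11/9)² = 230/81
Independent increments: Var[S_14] = 14·σ² = 14·(230/81) = 3220/81


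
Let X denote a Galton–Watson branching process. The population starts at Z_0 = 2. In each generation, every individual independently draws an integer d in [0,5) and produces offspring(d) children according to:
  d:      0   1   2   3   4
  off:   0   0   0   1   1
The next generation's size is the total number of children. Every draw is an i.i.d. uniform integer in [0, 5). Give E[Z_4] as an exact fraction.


Outcome values over d=0..4: [0, 0, 0, 1, 1]
Σy = 2, Σy² = 2, M = 5
μ = 2/5 = 2/5,  σ² = 2/5 − (2/5)² = 6/25
E[Z_0] = 2
E[Z_1] = 2/5·E[Z_0] = 4/5
E[Z_2] = 2/5·E[Z_1] = 8/25
E[Z_3] = 2/5·E[Z_2] = 16/125
E[Z_4] = 2/5·E[Z_3] = 32/625

32/625


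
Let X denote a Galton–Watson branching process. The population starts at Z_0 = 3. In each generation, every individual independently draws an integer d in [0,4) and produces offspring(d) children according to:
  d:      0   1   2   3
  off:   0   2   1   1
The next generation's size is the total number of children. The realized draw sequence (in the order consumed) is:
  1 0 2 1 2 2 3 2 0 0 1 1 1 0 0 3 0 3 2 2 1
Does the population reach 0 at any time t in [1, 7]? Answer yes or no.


gen 0: Z_0=3, draws=[1, 0, 2], offspring=[2, 0, 1], Z_1=3
gen 1: Z_1=3, draws=[1, 2, 2], offspring=[2, 1, 1], Z_2=4
gen 2: Z_2=4, draws=[3, 2, 0, 0], offspring=[1, 1, 0, 0], Z_3=2
gen 3: Z_3=2, draws=[1, 1], offspring=[2, 2], Z_4=4
gen 4: Z_4=4, draws=[1, 0, 0, 3], offspring=[2, 0, 0, 1], Z_5=3
gen 5: Z_5=3, draws=[0, 3, 2], offspring=[0, 1, 1], Z_6=2
gen 6: Z_6=2, draws=[2, 1], offspring=[1, 2], Z_7=3

no


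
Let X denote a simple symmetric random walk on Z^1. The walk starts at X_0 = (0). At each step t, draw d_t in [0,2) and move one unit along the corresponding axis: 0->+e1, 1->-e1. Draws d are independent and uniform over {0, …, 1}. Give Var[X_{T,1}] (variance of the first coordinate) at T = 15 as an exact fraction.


15

Outcome values over d=0..1: [1, -1]
Σy = 0, Σy² = 2, M = 2
μ = 0/2 = 0,  σ² = 2/2 − (0)² = 1
Independent increments: Var[X_15] = 15·σ² = 15·(1) = 15


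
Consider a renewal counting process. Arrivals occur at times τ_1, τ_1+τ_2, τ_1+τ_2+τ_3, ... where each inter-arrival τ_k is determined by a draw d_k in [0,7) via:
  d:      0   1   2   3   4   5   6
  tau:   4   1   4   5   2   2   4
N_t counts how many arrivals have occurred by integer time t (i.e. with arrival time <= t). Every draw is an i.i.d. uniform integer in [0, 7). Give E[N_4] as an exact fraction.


Inter-arrival values over d=0..6: [4, 1, 4, 5, 2, 2, 4]
Each d has probability 1/7, so the pmf of τ is: f(1) = 1/7, f(2) = 2/7, f(4) = 3/7, f(5) = 1/7
Renewal equation for m(n) = E[N_n]: condition on τ_1 = k (if k <= n, one arrival plus a fresh copy on the remaining n−k steps): m(n) = F(n) + Σ_{k<=n} f(k)·m(n−k), where F(n) = P(τ <= n) and m(0) = 0
m(1) = F(1) = 1/7
m(2) = F(2) + f(1)·m(1) = 3/7 + 1/7·1/7 = 22/49
m(3) = F(3) + f(1)·m(2) + f(2)·m(1) = 3/7 + 1/7·22/49 + 2/7·1/7 = 183/343
m(4) = F(4) + f(1)·m(3) + f(2)·m(2) = 6/7 + 1/7·183/343 + 2/7·22/49 = 2549/2401
E[N_4] = m(4) = 2549/2401

2549/2401


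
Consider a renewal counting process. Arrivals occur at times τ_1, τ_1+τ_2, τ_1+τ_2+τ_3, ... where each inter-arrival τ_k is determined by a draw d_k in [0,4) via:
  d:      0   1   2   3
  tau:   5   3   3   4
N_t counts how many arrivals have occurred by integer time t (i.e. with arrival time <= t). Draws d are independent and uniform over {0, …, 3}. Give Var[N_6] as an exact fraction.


3/16

Inter-arrival values over d=0..3: [5, 3, 3, 4]
Each d has probability 1/4, so the pmf of τ is: f(3) = 1/2, f(4) = 1/4, f(5) = 1/4
Let p_n(j) = P(N_n = j), with p_0 = [1]. Condition on τ_1: p_n(0) = P(τ > n), and for j >= 1, p_n(j) = Σ_{k<=n} f(k)·p_{n−k}(j−1)
p_1 = [1]  (j = 0)
p_2 = [1]  (j = 0)
p_3 = [1/2, 1/2]  (j = 0..1)
p_4 = [1/4, 3/4]  (j = 0..1)
p_5 = [0, 1]  (j = 0..1)
p_6 = [0, 3/4, 1/4]  (j = 0..2)
E[N_6] = Σ j·p_6(j) = 5/4;  E[N_6²] = Σ j²·p_6(j) = 7/4
Var[N_6] = 7/4 − (5/4)² = 3/16


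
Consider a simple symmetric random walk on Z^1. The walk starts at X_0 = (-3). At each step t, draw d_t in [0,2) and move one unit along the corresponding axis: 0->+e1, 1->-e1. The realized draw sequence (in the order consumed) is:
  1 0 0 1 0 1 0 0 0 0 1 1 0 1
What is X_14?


t=0: X=(-3), d=1 → -e1, X_1=(-4)
t=1: X=(-4), d=0 → +e1, X_2=(-3)
t=2: X=(-3), d=0 → +e1, X_3=(-2)
t=3: X=(-2), d=1 → -e1, X_4=(-3)
t=4: X=(-3), d=0 → +e1, X_5=(-2)
t=5: X=(-2), d=1 → -e1, X_6=(-3)
t=6: X=(-3), d=0 → +e1, X_7=(-2)
t=7: X=(-2), d=0 → +e1, X_8=(-1)
t=8: X=(-1), d=0 → +e1, X_9=(0)
t=9: X=(0), d=0 → +e1, X_10=(1)
t=10: X=(1), d=1 → -e1, X_11=(0)
t=11: X=(0), d=1 → -e1, X_12=(-1)
t=12: X=(-1), d=0 → +e1, X_13=(0)
t=13: X=(0), d=1 → -e1, X_14=(-1)

(-1)


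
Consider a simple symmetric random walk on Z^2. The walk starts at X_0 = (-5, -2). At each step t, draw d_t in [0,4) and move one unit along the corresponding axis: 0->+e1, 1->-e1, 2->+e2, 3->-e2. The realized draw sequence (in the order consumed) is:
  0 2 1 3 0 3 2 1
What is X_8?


(-5, -2)

t=0: X=(-5, -2), d=0 → +e1, X_1=(-4, -2)
t=1: X=(-4, -2), d=2 → +e2, X_2=(-4, -1)
t=2: X=(-4, -1), d=1 → -e1, X_3=(-5, -1)
t=3: X=(-5, -1), d=3 → -e2, X_4=(-5, -2)
t=4: X=(-5, -2), d=0 → +e1, X_5=(-4, -2)
t=5: X=(-4, -2), d=3 → -e2, X_6=(-4, -3)
t=6: X=(-4, -3), d=2 → +e2, X_7=(-4, -2)
t=7: X=(-4, -2), d=1 → -e1, X_8=(-5, -2)


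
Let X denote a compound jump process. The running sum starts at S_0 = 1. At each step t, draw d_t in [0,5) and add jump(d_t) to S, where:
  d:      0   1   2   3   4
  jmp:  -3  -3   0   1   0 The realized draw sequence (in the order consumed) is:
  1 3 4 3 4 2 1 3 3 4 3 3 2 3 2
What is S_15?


2

t=0: S=1, d=1, jump=-3, S_1=-2
t=1: S=-2, d=3, jump=1, S_2=-1
t=2: S=-1, d=4, jump=0, S_3=-1
t=3: S=-1, d=3, jump=1, S_4=0
t=4: S=0, d=4, jump=0, S_5=0
t=5: S=0, d=2, jump=0, S_6=0
t=6: S=0, d=1, jump=-3, S_7=-3
t=7: S=-3, d=3, jump=1, S_8=-2
t=8: S=-2, d=3, jump=1, S_9=-1
t=9: S=-1, d=4, jump=0, S_10=-1
t=10: S=-1, d=3, jump=1, S_11=0
t=11: S=0, d=3, jump=1, S_12=1
t=12: S=1, d=2, jump=0, S_13=1
t=13: S=1, d=3, jump=1, S_14=2
t=14: S=2, d=2, jump=0, S_15=2


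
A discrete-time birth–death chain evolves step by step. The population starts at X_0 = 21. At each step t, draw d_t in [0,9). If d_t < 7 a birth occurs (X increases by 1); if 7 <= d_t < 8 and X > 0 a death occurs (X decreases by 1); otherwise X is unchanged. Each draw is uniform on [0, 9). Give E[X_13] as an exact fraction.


X can drop by at most 1 per step and X_0 = 21 > T = 13, so X_t >= 21 − t >= 8 > 0 for every t <= 13: the floor at 0 (the 'and X > 0' condition) never binds. Hence X_13 = X_0 + Σ_{t<13} Y_t with i.i.d. increments Y_t = y(d_t) ∈ {+1, −1, 0}.
Outcome values over d=0..8: [1, 1, 1, 1, 1, 1, 1, -1, 0]
Σy = 6, Σy² = 8, M = 9
μ = 6/9 = 2/3,  σ² = 8/9 − (2/3)² = 4/9
E[X_13] = 21 + 13·(2/3) = 89/3

89/3


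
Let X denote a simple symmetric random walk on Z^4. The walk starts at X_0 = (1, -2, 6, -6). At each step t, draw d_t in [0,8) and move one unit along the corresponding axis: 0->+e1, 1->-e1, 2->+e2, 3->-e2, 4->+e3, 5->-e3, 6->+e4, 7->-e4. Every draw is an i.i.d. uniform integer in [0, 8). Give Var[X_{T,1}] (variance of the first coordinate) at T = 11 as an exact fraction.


11/4

Outcome values over d=0..7: [1, -1, 0, 0, 0, 0, 0, 0]
Σy = 0, Σy² = 2, M = 8
μ = 0/8 = 0,  σ² = 2/8 − (0)² = 1/4
Independent increments: Var[X_11] = 11·σ² = 11·(1/4) = 11/4


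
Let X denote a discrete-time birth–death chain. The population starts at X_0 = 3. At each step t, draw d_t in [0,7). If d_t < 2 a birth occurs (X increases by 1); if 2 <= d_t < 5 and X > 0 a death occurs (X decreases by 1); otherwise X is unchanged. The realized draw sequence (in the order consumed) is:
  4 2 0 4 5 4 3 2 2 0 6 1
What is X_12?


t=0: X=3, d=4 → death, X_1=2
t=1: X=2, d=2 → death, X_2=1
t=2: X=1, d=0 → birth, X_3=2
t=3: X=2, d=4 → death, X_4=1
t=4: X=1, d=5 → hold, X_5=1
t=5: X=1, d=4 → death, X_6=0
t=6: X=0, d=3 → hold, X_7=0
t=7: X=0, d=2 → hold, X_8=0
t=8: X=0, d=2 → hold, X_9=0
t=9: X=0, d=0 → birth, X_10=1
t=10: X=1, d=6 → hold, X_11=1
t=11: X=1, d=1 → birth, X_12=2

2


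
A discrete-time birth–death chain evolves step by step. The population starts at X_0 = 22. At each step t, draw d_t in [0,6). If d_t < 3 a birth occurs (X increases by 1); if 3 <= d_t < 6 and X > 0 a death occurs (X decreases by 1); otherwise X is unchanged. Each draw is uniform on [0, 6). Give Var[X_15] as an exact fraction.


15

X can drop by at most 1 per step and X_0 = 22 > T = 15, so X_t >= 22 − t >= 7 > 0 for every t <= 15: the floor at 0 (the 'and X > 0' condition) never binds. Hence X_15 = X_0 + Σ_{t<15} Y_t with i.i.d. increments Y_t = y(d_t) ∈ {+1, −1, 0}.
Outcome values over d=0..5: [1, 1, 1, -1, -1, -1]
Σy = 0, Σy² = 6, M = 6
μ = 0/6 = 0,  σ² = 6/6 − (0)² = 1
Independent increments: Var[X_15] = 15·σ² = 15·(1) = 15


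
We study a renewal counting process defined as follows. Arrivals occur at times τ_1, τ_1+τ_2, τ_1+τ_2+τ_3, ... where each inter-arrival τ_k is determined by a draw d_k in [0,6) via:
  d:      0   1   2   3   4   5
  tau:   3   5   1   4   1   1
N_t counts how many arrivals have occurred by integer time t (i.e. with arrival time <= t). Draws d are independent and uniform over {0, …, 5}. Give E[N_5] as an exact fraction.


Inter-arrival values over d=0..5: [3, 5, 1, 4, 1, 1]
Each d has probability 1/6, so the pmf of τ is: f(1) = 1/2, f(3) = 1/6, f(4) = 1/6, f(5) = 1/6
Renewal equation for m(n) = E[N_n]: condition on τ_1 = k (if k <= n, one arrival plus a fresh copy on the remaining n−k steps): m(n) = F(n) + Σ_{k<=n} f(k)·m(n−k), where F(n) = P(τ <= n) and m(0) = 0
m(1) = F(1) = 1/2
m(2) = F(2) + f(1)·m(1) = 1/2 + 1/2·1/2 = 3/4
m(3) = F(3) + f(1)·m(2) = 2/3 + 1/2·3/4 = 25/24
m(4) = F(4) + f(1)·m(3) + f(3)·m(1) = 5/6 + 1/2·25/24 + 1/6·1/2 = 23/16
m(5) = F(5) + f(1)·m(4) + f(3)·m(2) + f(4)·m(1) = 1 + 1/2·23/16 + 1/6·3/4 + 1/6·1/2 = 185/96
E[N_5] = m(5) = 185/96

185/96


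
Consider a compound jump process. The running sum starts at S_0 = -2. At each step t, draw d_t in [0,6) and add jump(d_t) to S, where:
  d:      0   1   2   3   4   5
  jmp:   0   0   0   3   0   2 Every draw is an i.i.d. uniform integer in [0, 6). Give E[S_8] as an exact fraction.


14/3

Outcome values over d=0..5: [0, 0, 0, 3, 0, 2]
Σy = 5, Σy² = 13, M = 6
μ = 5/6 = 5/6,  σ² = 13/6 − (5/6)² = 53/36
E[S_8] = -2 + 8·(5/6) = 14/3


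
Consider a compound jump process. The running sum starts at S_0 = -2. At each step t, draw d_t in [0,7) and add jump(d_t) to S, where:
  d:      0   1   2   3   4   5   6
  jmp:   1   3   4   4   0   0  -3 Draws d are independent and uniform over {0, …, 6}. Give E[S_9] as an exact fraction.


Outcome values over d=0..6: [1, 3, 4, 4, 0, 0, -3]
Σy = 9, Σy² = 51, M = 7
μ = 9/7 = 9/7,  σ² = 51/7 − (9/7)² = 276/49
E[S_9] = -2 + 9·(9/7) = 67/7

67/7


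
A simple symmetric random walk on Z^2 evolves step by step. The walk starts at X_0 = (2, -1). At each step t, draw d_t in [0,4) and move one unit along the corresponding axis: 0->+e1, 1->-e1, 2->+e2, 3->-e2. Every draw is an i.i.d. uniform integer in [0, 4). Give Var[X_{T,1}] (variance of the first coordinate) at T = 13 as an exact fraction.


Outcome values over d=0..3: [1, -1, 0, 0]
Σy = 0, Σy² = 2, M = 4
μ = 0/4 = 0,  σ² = 2/4 − (0)² = 1/2
Independent increments: Var[X_13] = 13·σ² = 13·(1/2) = 13/2

13/2


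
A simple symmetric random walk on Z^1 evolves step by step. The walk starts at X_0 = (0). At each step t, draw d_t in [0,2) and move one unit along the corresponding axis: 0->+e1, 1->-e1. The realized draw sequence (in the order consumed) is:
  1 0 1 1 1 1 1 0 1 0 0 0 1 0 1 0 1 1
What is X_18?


(-4)

t=0: X=(0), d=1 → -e1, X_1=(-1)
t=1: X=(-1), d=0 → +e1, X_2=(0)
t=2: X=(0), d=1 → -e1, X_3=(-1)
t=3: X=(-1), d=1 → -e1, X_4=(-2)
t=4: X=(-2), d=1 → -e1, X_5=(-3)
t=5: X=(-3), d=1 → -e1, X_6=(-4)
t=6: X=(-4), d=1 → -e1, X_7=(-5)
t=7: X=(-5), d=0 → +e1, X_8=(-4)
t=8: X=(-4), d=1 → -e1, X_9=(-5)
t=9: X=(-5), d=0 → +e1, X_10=(-4)
t=10: X=(-4), d=0 → +e1, X_11=(-3)
t=11: X=(-3), d=0 → +e1, X_12=(-2)
t=12: X=(-2), d=1 → -e1, X_13=(-3)
t=13: X=(-3), d=0 → +e1, X_14=(-2)
t=14: X=(-2), d=1 → -e1, X_15=(-3)
t=15: X=(-3), d=0 → +e1, X_16=(-2)
t=16: X=(-2), d=1 → -e1, X_17=(-3)
t=17: X=(-3), d=1 → -e1, X_18=(-4)


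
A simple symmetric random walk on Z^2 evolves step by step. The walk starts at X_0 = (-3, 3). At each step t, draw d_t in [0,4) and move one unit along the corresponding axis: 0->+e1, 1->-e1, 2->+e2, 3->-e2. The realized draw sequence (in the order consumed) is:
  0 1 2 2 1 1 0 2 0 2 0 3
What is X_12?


(-2, 6)

t=0: X=(-3, 3), d=0 → +e1, X_1=(-2, 3)
t=1: X=(-2, 3), d=1 → -e1, X_2=(-3, 3)
t=2: X=(-3, 3), d=2 → +e2, X_3=(-3, 4)
t=3: X=(-3, 4), d=2 → +e2, X_4=(-3, 5)
t=4: X=(-3, 5), d=1 → -e1, X_5=(-4, 5)
t=5: X=(-4, 5), d=1 → -e1, X_6=(-5, 5)
t=6: X=(-5, 5), d=0 → +e1, X_7=(-4, 5)
t=7: X=(-4, 5), d=2 → +e2, X_8=(-4, 6)
t=8: X=(-4, 6), d=0 → +e1, X_9=(-3, 6)
t=9: X=(-3, 6), d=2 → +e2, X_10=(-3, 7)
t=10: X=(-3, 7), d=0 → +e1, X_11=(-2, 7)
t=11: X=(-2, 7), d=3 → -e2, X_12=(-2, 6)


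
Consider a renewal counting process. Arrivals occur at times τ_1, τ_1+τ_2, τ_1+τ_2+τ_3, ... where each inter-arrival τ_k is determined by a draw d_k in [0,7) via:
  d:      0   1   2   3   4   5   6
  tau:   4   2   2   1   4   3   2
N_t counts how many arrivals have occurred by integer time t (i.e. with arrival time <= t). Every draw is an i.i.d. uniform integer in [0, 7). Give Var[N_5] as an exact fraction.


Inter-arrival values over d=0..6: [4, 2, 2, 1, 4, 3, 2]
Each d has probability 1/7, so the pmf of τ is: f(1) = 1/7, f(2) = 3/7, f(3) = 1/7, f(4) = 2/7
Let p_n(j) = P(N_n = j), with p_0 = [1]. Condition on τ_1: p_n(0) = P(τ > n), and for j >= 1, p_n(j) = Σ_{k<=n} f(k)·p_{n−k}(j−1)
p_1 = [6/7, 1/7]  (j = 0..1)
p_2 = [3/7, 27/49, 1/49]  (j = 0..2)
p_3 = [2/7, 4/7, 48/343, 1/343]  (j = 0..3)
p_4 = [0, 31/49, 116/343, 69/2401, 1/2401]  (j = 0..4)
p_5 = [0, 3/7, 156/343, 267/2401, 90/16807, 1/16807]  (j = 0..5)
E[N_5] = Σ j·p_5(j) = 28463/16807;  E[N_5²] = Σ j²·p_5(j) = 56065/16807
Var[N_5] = 56065/16807 − (28463/16807)² = 132142086/282475249

132142086/282475249


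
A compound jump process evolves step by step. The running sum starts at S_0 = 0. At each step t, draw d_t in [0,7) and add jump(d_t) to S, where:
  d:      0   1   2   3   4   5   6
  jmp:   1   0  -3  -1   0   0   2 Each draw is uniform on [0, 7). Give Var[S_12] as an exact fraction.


1248/49

Outcome values over d=0..6: [1, 0, -3, -1, 0, 0, 2]
Σy = -1, Σy² = 15, M = 7
μ = -1/7 = -1/7,  σ² = 15/7 − (-1/7)² = 104/49
Independent increments: Var[S_12] = 12·σ² = 12·(104/49) = 1248/49


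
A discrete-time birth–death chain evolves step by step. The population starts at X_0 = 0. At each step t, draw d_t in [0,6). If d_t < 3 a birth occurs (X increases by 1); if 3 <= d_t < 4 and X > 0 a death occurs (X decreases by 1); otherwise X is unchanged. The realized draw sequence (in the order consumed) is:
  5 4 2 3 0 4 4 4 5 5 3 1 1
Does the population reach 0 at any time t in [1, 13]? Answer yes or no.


yes

t=0: X=0, d=5 → hold, X_1=0
t=1: X=0, d=4 → hold, X_2=0
t=2: X=0, d=2 → birth, X_3=1
t=3: X=1, d=3 → death, X_4=0
t=4: X=0, d=0 → birth, X_5=1
t=5: X=1, d=4 → hold, X_6=1
t=6: X=1, d=4 → hold, X_7=1
t=7: X=1, d=4 → hold, X_8=1
t=8: X=1, d=5 → hold, X_9=1
t=9: X=1, d=5 → hold, X_10=1
t=10: X=1, d=3 → death, X_11=0
t=11: X=0, d=1 → birth, X_12=1
t=12: X=1, d=1 → birth, X_13=2


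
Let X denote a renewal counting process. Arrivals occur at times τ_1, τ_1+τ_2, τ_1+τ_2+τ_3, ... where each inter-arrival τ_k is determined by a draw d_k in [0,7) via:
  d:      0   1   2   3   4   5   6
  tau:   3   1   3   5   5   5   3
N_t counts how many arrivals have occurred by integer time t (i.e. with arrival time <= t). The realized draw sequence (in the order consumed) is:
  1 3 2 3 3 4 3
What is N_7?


2

draw d_1=1: τ_1=1, arrival time A_1=1
draw d_2=3: τ_2=5, arrival time A_2=6
draw d_3=2: τ_3=3, arrival time A_3=9
draw d_4=3: τ_4=5, arrival time A_4=14
draw d_5=3: τ_5=5, arrival time A_5=19
draw d_6=4: τ_6=5, arrival time A_6=24
draw d_7=3: τ_7=5, arrival time A_7=29
N_t over t=0..7: 0:0 1:1 2:1 3:1 4:1 5:1 6:2 7:2


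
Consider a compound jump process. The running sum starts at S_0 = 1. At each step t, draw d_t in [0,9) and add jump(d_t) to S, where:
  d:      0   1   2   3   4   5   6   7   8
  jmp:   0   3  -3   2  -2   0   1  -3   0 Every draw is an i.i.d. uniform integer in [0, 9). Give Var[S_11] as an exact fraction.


3520/81

Outcome values over d=0..8: [0, 3, -3, 2, -2, 0, 1, -3, 0]
Σy = -2, Σy² = 36, M = 9
μ = -2/9 = -2/9,  σ² = 36/9 − (-2/9)² = 320/81
Independent increments: Var[S_11] = 11·σ² = 11·(320/81) = 3520/81


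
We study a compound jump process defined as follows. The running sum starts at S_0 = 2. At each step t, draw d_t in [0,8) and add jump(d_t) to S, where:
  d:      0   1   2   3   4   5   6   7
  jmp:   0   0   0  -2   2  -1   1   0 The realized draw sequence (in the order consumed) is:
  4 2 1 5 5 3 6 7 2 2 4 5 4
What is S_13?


t=0: S=2, d=4, jump=2, S_1=4
t=1: S=4, d=2, jump=0, S_2=4
t=2: S=4, d=1, jump=0, S_3=4
t=3: S=4, d=5, jump=-1, S_4=3
t=4: S=3, d=5, jump=-1, S_5=2
t=5: S=2, d=3, jump=-2, S_6=0
t=6: S=0, d=6, jump=1, S_7=1
t=7: S=1, d=7, jump=0, S_8=1
t=8: S=1, d=2, jump=0, S_9=1
t=9: S=1, d=2, jump=0, S_10=1
t=10: S=1, d=4, jump=2, S_11=3
t=11: S=3, d=5, jump=-1, S_12=2
t=12: S=2, d=4, jump=2, S_13=4

4


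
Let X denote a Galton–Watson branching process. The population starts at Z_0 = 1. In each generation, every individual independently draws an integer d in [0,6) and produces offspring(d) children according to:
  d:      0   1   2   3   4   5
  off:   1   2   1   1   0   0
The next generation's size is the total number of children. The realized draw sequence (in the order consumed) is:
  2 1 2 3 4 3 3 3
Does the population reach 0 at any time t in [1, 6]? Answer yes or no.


no

gen 0: Z_0=1, draws=[2], offspring=[1], Z_1=1
gen 1: Z_1=1, draws=[1], offspring=[2], Z_2=2
gen 2: Z_2=2, draws=[2, 3], offspring=[1, 1], Z_3=2
gen 3: Z_3=2, draws=[4, 3], offspring=[0, 1], Z_4=1
gen 4: Z_4=1, draws=[3], offspring=[1], Z_5=1
gen 5: Z_5=1, draws=[3], offspring=[1], Z_6=1
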